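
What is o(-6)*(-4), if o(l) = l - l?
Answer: 0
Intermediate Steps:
o(l) = 0
o(-6)*(-4) = 0*(-4) = 0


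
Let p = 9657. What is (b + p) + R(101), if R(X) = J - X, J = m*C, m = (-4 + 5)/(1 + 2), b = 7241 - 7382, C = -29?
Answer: 28216/3 ≈ 9405.3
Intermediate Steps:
b = -141
m = ⅓ (m = 1/3 = 1*(⅓) = ⅓ ≈ 0.33333)
J = -29/3 (J = (⅓)*(-29) = -29/3 ≈ -9.6667)
R(X) = -29/3 - X
(b + p) + R(101) = (-141 + 9657) + (-29/3 - 1*101) = 9516 + (-29/3 - 101) = 9516 - 332/3 = 28216/3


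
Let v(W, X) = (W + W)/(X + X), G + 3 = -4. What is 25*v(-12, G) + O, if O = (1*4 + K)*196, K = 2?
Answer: 8532/7 ≈ 1218.9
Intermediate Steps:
G = -7 (G = -3 - 4 = -7)
v(W, X) = W/X (v(W, X) = (2*W)/((2*X)) = (2*W)*(1/(2*X)) = W/X)
O = 1176 (O = (1*4 + 2)*196 = (4 + 2)*196 = 6*196 = 1176)
25*v(-12, G) + O = 25*(-12/(-7)) + 1176 = 25*(-12*(-⅐)) + 1176 = 25*(12/7) + 1176 = 300/7 + 1176 = 8532/7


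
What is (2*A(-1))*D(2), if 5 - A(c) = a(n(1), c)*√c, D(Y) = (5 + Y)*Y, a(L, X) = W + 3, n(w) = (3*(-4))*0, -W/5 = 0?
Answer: 140 - 84*I ≈ 140.0 - 84.0*I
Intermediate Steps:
W = 0 (W = -5*0 = 0)
n(w) = 0 (n(w) = -12*0 = 0)
a(L, X) = 3 (a(L, X) = 0 + 3 = 3)
D(Y) = Y*(5 + Y)
A(c) = 5 - 3*√c
(2*A(-1))*D(2) = (2*(5 - 3*I))*(2*(5 + 2)) = (2*(5 - 3*I))*(2*7) = (10 - 6*I)*14 = 140 - 84*I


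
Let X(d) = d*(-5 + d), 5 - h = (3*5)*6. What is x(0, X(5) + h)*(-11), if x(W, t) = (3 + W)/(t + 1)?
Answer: 11/28 ≈ 0.39286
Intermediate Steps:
h = -85 (h = 5 - 3*5*6 = 5 - 15*6 = 5 - 1*90 = 5 - 90 = -85)
x(W, t) = (3 + W)/(1 + t)
x(0, X(5) + h)*(-11) = ((3 + 0)/(1 + (5*(-5 + 5) - 85)))*(-11) = (3/(1 + (5*0 - 85)))*(-11) = (3/(1 + (0 - 85)))*(-11) = (3/(1 - 85))*(-11) = (3/(-84))*(-11) = -1/84*3*(-11) = -1/28*(-11) = 11/28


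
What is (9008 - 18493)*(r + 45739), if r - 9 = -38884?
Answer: -65105040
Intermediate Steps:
r = -38875 (r = 9 - 38884 = -38875)
(9008 - 18493)*(r + 45739) = (9008 - 18493)*(-38875 + 45739) = -9485*6864 = -65105040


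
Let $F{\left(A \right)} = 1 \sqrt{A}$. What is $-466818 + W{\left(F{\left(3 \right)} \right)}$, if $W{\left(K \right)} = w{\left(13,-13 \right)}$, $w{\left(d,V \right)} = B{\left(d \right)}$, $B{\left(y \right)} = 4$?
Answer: $-466814$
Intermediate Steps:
$F{\left(A \right)} = \sqrt{A}$
$w{\left(d,V \right)} = 4$
$W{\left(K \right)} = 4$
$-466818 + W{\left(F{\left(3 \right)} \right)} = -466818 + 4 = -466814$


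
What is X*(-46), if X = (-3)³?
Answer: 1242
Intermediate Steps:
X = -27
X*(-46) = -27*(-46) = 1242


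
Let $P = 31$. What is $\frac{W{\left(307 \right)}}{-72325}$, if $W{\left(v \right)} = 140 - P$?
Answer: $- \frac{109}{72325} \approx -0.0015071$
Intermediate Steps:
$W{\left(v \right)} = 109$ ($W{\left(v \right)} = 140 - 31 = 109$)
$\frac{W{\left(307 \right)}}{-72325} = \frac{109}{-72325} = 109 \left(- \frac{1}{72325}\right) = - \frac{109}{72325}$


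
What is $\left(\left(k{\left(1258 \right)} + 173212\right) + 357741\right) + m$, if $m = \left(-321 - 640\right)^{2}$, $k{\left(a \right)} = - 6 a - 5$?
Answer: $1446921$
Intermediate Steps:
$k{\left(a \right)} = -5 - 6 a$
$m = 923521$ ($m = \left(-961\right)^{2} = 923521$)
$\left(\left(k{\left(1258 \right)} + 173212\right) + 357741\right) + m = \left(\left(\left(-5 - 7548\right) + 173212\right) + 357741\right) + 923521 = \left(\left(-7553 + 173212\right) + 357741\right) + 923521 = \left(165659 + 357741\right) + 923521 = 523400 + 923521 = 1446921$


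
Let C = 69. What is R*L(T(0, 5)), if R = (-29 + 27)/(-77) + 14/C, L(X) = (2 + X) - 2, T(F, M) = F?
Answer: 0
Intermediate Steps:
L(X) = X
R = 1216/5313 (R = (-29 + 27)/(-77) + 14/69 = -2*(-1/77) + 14*(1/69) = 2/77 + 14/69 = 1216/5313 ≈ 0.22887)
R*L(T(0, 5)) = (1216/5313)*0 = 0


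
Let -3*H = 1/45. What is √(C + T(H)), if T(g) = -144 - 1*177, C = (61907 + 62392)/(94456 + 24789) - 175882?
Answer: 2*I*√12783065482045/17035 ≈ 419.76*I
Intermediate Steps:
H = -1/135 (H = -⅓/45 = -⅓*1/45 = -1/135 ≈ -0.0074074)
C = -2996132113/17035 (C = 124299/119245 - 175882 = 124299*(1/119245) - 175882 = 17757/17035 - 175882 = -2996132113/17035 ≈ -1.7588e+5)
T(g) = -321 (T(g) = -144 - 177 = -321)
√(C + T(H)) = √(-2996132113/17035 - 321) = √(-3001600348/17035) = 2*I*√12783065482045/17035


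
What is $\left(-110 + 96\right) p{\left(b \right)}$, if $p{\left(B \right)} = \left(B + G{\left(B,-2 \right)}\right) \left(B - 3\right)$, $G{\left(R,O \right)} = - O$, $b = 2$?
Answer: $56$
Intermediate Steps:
$p{\left(B \right)} = \left(-3 + B\right) \left(2 + B\right)$ ($p{\left(B \right)} = \left(B - -2\right) \left(B - 3\right) = \left(B + 2\right) \left(-3 + B\right) = \left(2 + B\right) \left(-3 + B\right) = \left(-3 + B\right) \left(2 + B\right)$)
$\left(-110 + 96\right) p{\left(b \right)} = \left(-110 + 96\right) \left(-6 + 2^{2} - 2\right) = - 14 \left(-6 + 4 - 2\right) = \left(-14\right) \left(-4\right) = 56$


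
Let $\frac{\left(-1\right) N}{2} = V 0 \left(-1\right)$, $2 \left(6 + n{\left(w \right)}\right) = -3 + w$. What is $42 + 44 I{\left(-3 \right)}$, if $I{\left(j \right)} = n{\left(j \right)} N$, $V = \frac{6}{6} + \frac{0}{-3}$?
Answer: $42$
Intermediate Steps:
$V = 1$ ($V = 6 \cdot \frac{1}{6} + 0 \left(- \frac{1}{3}\right) = 1 + 0 = 1$)
$n{\left(w \right)} = - \frac{15}{2} + \frac{w}{2}$ ($n{\left(w \right)} = -6 + \frac{-3 + w}{2} = -6 + \left(- \frac{3}{2} + \frac{w}{2}\right) = - \frac{15}{2} + \frac{w}{2}$)
$N = 0$ ($N = - 2 \cdot 1 \cdot 0 \left(-1\right) = - 2 \cdot 0 \left(-1\right) = \left(-2\right) 0 = 0$)
$I{\left(j \right)} = 0$ ($I{\left(j \right)} = \left(- \frac{15}{2} + \frac{j}{2}\right) 0 = 0$)
$42 + 44 I{\left(-3 \right)} = 42 + 44 \cdot 0 = 42 + 0 = 42$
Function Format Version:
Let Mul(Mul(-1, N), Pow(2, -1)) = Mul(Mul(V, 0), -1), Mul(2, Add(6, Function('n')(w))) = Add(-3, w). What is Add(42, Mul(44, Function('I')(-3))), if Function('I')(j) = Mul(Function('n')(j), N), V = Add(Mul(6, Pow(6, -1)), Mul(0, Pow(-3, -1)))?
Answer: 42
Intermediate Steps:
V = 1 (V = Add(Mul(6, Rational(1, 6)), Mul(0, Rational(-1, 3))) = Add(1, 0) = 1)
Function('n')(w) = Add(Rational(-15, 2), Mul(Rational(1, 2), w)) (Function('n')(w) = Add(-6, Mul(Rational(1, 2), Add(-3, w))) = Add(-6, Add(Rational(-3, 2), Mul(Rational(1, 2), w))) = Add(Rational(-15, 2), Mul(Rational(1, 2), w)))
N = 0 (N = Mul(-2, Mul(Mul(1, 0), -1)) = Mul(-2, Mul(0, -1)) = Mul(-2, 0) = 0)
Function('I')(j) = 0 (Function('I')(j) = Mul(Add(Rational(-15, 2), Mul(Rational(1, 2), j)), 0) = 0)
Add(42, Mul(44, Function('I')(-3))) = Add(42, Mul(44, 0)) = Add(42, 0) = 42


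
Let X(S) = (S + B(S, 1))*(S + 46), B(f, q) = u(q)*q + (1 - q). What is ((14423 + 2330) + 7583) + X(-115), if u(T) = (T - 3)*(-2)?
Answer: 31995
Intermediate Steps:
u(T) = 6 - 2*T (u(T) = (-3 + T)*(-2) = 6 - 2*T)
B(f, q) = 1 - q + q*(6 - 2*q) (B(f, q) = (6 - 2*q)*q + (1 - q) = q*(6 - 2*q) + (1 - q) = 1 - q + q*(6 - 2*q))
X(S) = (4 + S)*(46 + S) (X(S) = (S + (1 - 1*1 - 2*1*(-3 + 1)))*(S + 46) = (S + (1 - 1 - 2*1*(-2)))*(46 + S) = (S + (1 - 1 + 4))*(46 + S) = (S + 4)*(46 + S) = (4 + S)*(46 + S))
((14423 + 2330) + 7583) + X(-115) = ((14423 + 2330) + 7583) + (184 + (-115)² + 50*(-115)) = (16753 + 7583) + (184 + 13225 - 5750) = 24336 + 7659 = 31995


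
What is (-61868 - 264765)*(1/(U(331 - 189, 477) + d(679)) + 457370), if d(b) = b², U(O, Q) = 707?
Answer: -68981519649273713/461748 ≈ -1.4939e+11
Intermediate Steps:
(-61868 - 264765)*(1/(U(331 - 189, 477) + d(679)) + 457370) = (-61868 - 264765)*(1/(707 + 679²) + 457370) = -326633*(1/(707 + 461041) + 457370) = -326633*(1/461748 + 457370) = -326633*211189682761/461748 = -68981519649273713/461748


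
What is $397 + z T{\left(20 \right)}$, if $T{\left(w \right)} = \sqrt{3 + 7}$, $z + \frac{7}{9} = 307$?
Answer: $397 + \frac{2756 \sqrt{10}}{9} \approx 1365.4$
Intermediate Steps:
$z = \frac{2756}{9}$ ($z = - \frac{7}{9} + 307 = \frac{2756}{9} \approx 306.22$)
$T{\left(w \right)} = \sqrt{10}$
$397 + z T{\left(20 \right)} = 397 + \frac{2756 \sqrt{10}}{9}$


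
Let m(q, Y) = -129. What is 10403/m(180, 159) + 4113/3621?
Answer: -12379562/155703 ≈ -79.508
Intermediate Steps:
10403/m(180, 159) + 4113/3621 = 10403/(-129) + 4113/3621 = 10403*(-1/129) + 4113*(1/3621) = -10403/129 + 1371/1207 = -12379562/155703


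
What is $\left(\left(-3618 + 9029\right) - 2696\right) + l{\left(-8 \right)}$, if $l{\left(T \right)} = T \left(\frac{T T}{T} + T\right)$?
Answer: $2843$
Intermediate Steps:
$l{\left(T \right)} = 2 T^{2}$ ($l{\left(T \right)} = T \left(\frac{T^{2}}{T} + T\right) = T \left(T + T\right) = T 2 T = 2 T^{2}$)
$\left(\left(-3618 + 9029\right) - 2696\right) + l{\left(-8 \right)} = \left(\left(-3618 + 9029\right) - 2696\right) + 2 \left(-8\right)^{2} = \left(5411 - 2696\right) + 2 \cdot 64 = 2715 + 128 = 2843$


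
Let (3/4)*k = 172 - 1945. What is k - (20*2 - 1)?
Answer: -2403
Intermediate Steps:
k = -2364 (k = 4*(172 - 1945)/3 = (4/3)*(-1773) = -2364)
k - (20*2 - 1) = -2364 - (20*2 - 1) = -2364 - (40 - 1) = -2364 - 1*39 = -2364 - 39 = -2403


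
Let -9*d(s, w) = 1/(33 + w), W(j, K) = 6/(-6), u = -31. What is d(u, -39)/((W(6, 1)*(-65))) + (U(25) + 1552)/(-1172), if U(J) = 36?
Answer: -1393177/1028430 ≈ -1.3547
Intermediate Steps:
W(j, K) = -1 (W(j, K) = 6*(-1/6) = -1)
d(s, w) = -1/(9*(33 + w))
d(u, -39)/((W(6, 1)*(-65))) + (U(25) + 1552)/(-1172) = (-1/(297 + 9*(-39)))/((-1*(-65))) + (36 + 1552)/(-1172) = -1/(297 - 351)/65 + 1588*(-1/1172) = -1/(-54)*(1/65) - 397/293 = -1*(-1/54)*(1/65) - 397/293 = (1/54)*(1/65) - 397/293 = 1/3510 - 397/293 = -1393177/1028430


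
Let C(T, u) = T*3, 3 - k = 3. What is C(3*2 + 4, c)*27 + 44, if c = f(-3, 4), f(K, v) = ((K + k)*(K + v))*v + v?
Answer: 854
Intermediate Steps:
k = 0 (k = 3 - 1*3 = 3 - 3 = 0)
f(K, v) = v + K*v*(K + v) (f(K, v) = ((K + 0)*(K + v))*v + v = (K*(K + v))*v + v = K*v*(K + v) + v = v + K*v*(K + v))
c = -8 (c = 4*(1 + (-3)**2 - 3*4) = 4*(1 + 9 - 12) = 4*(-2) = -8)
C(T, u) = 3*T
C(3*2 + 4, c)*27 + 44 = (3*(3*2 + 4))*27 + 44 = (3*(6 + 4))*27 + 44 = (3*10)*27 + 44 = 30*27 + 44 = 810 + 44 = 854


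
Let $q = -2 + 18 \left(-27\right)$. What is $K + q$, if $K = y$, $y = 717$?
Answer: $229$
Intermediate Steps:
$q = -488$ ($q = -2 - 486 = -488$)
$K = 717$
$K + q = 717 - 488 = 229$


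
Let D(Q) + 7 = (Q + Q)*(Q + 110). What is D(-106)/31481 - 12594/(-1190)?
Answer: 197727132/18731195 ≈ 10.556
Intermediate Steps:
D(Q) = -7 + 2*Q*(110 + Q) (D(Q) = -7 + (Q + Q)*(Q + 110) = -7 + (2*Q)*(110 + Q) = -7 + 2*Q*(110 + Q))
D(-106)/31481 - 12594/(-1190) = (-7 + 2*(-106)**2 + 220*(-106))/31481 - 12594/(-1190) = (-7 + 2*11236 - 23320)*(1/31481) - 12594*(-1/1190) = (-7 + 22472 - 23320)*(1/31481) + 6297/595 = -855*1/31481 + 6297/595 = -855/31481 + 6297/595 = 197727132/18731195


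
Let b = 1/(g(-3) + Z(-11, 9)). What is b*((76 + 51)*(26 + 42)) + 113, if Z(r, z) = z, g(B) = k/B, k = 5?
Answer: 14197/11 ≈ 1290.6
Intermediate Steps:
g(B) = 5/B
b = 3/22 (b = 1/(5/(-3) + 9) = 1/(5*(-⅓) + 9) = 1/(-5/3 + 9) = 1/(22/3) = 3/22 ≈ 0.13636)
b*((76 + 51)*(26 + 42)) + 113 = 3*((76 + 51)*(26 + 42))/22 + 113 = 3*(127*68)/22 + 113 = (3/22)*8636 + 113 = 12954/11 + 113 = 14197/11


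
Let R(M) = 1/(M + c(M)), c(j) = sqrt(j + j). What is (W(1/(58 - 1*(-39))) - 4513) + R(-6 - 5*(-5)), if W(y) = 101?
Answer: -75003/17 - sqrt(38)/323 ≈ -4412.0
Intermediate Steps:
c(j) = sqrt(2)*sqrt(j) (c(j) = sqrt(2*j) = sqrt(2)*sqrt(j))
R(M) = 1/(M + sqrt(2)*sqrt(M))
(W(1/(58 - 1*(-39))) - 4513) + R(-6 - 5*(-5)) = (101 - 4513) + 1/((-6 - 5*(-5)) + sqrt(2)*sqrt(-6 - 5*(-5))) = -4412 + 1/((-6 + 25) + sqrt(2)*sqrt(-6 + 25)) = -4412 + 1/(19 + sqrt(2)*sqrt(19)) = -4412 + 1/(19 + sqrt(38))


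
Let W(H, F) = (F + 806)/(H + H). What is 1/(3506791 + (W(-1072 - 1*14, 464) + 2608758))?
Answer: 1086/6641485579 ≈ 1.6352e-7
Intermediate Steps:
W(H, F) = (806 + F)/(2*H) (W(H, F) = (806 + F)/((2*H)) = (806 + F)*(1/(2*H)) = (806 + F)/(2*H))
1/(3506791 + (W(-1072 - 1*14, 464) + 2608758)) = 1/(3506791 + ((806 + 464)/(2*(-1072 - 1*14)) + 2608758)) = 1/(3506791 + ((1/2)*1270/(-1072 - 14) + 2608758)) = 1/(3506791 + ((1/2)*1270/(-1086) + 2608758)) = 1/(3506791 + ((1/2)*(-1/1086)*1270 + 2608758)) = 1/(3506791 + (-635/1086 + 2608758)) = 1/(3506791 + 2833110553/1086) = 1/(6641485579/1086) = 1086/6641485579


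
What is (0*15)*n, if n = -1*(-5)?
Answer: 0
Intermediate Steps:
n = 5
(0*15)*n = (0*15)*5 = 0*5 = 0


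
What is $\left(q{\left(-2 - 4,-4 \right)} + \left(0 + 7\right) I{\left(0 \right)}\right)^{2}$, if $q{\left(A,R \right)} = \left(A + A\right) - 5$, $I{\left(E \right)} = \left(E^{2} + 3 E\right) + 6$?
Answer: $625$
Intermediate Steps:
$I{\left(E \right)} = 6 + E^{2} + 3 E$
$q{\left(A,R \right)} = -5 + 2 A$ ($q{\left(A,R \right)} = 2 A - 5 = -5 + 2 A$)
$\left(q{\left(-2 - 4,-4 \right)} + \left(0 + 7\right) I{\left(0 \right)}\right)^{2} = \left(\left(-5 + 2 \left(-2 - 4\right)\right) + \left(0 + 7\right) \left(6 + 0^{2} + 3 \cdot 0\right)\right)^{2} = \left(\left(-5 + 2 \left(-6\right)\right) + 7 \left(6 + 0 + 0\right)\right)^{2} = \left(\left(-5 - 12\right) + 7 \cdot 6\right)^{2} = \left(-17 + 42\right)^{2} = 25^{2} = 625$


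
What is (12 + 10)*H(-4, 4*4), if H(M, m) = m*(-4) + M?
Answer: -1496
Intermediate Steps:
H(M, m) = M - 4*m (H(M, m) = -4*m + M = M - 4*m)
(12 + 10)*H(-4, 4*4) = (12 + 10)*(-4 - 16*4) = 22*(-4 - 4*16) = 22*(-4 - 64) = 22*(-68) = -1496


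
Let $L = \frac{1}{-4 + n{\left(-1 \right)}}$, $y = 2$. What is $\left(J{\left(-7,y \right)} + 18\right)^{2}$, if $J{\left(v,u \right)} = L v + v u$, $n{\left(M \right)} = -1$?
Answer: $\frac{729}{25} \approx 29.16$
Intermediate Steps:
$L = - \frac{1}{5}$ ($L = \frac{1}{-4 - 1} = \frac{1}{-5} = - \frac{1}{5} \approx -0.2$)
$J{\left(v,u \right)} = - \frac{v}{5} + u v$ ($J{\left(v,u \right)} = - \frac{v}{5} + v u = - \frac{v}{5} + u v$)
$\left(J{\left(-7,y \right)} + 18\right)^{2} = \left(- 7 \left(- \frac{1}{5} + 2\right) + 18\right)^{2} = \left(\left(-7\right) \frac{9}{5} + 18\right)^{2} = \left(- \frac{63}{5} + 18\right)^{2} = \left(\frac{27}{5}\right)^{2} = \frac{729}{25}$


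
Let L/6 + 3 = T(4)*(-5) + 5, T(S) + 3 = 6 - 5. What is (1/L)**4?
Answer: 1/26873856 ≈ 3.7211e-8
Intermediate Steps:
T(S) = -2 (T(S) = -3 + (6 - 5) = -3 + 1 = -2)
L = 72 (L = -18 + 6*(-2*(-5) + 5) = -18 + 6*(10 + 5) = -18 + 6*15 = -18 + 90 = 72)
(1/L)**4 = (1/72)**4 = 1/26873856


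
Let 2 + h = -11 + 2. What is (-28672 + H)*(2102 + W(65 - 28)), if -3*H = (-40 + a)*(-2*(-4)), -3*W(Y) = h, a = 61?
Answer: -60491592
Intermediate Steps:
h = -11 (h = -2 + (-11 + 2) = -2 - 9 = -11)
W(Y) = 11/3 (W(Y) = -⅓*(-11) = 11/3)
H = -56 (H = -(-40 + 61)*(-2*(-4))/3 = -7*8 = -⅓*168 = -56)
(-28672 + H)*(2102 + W(65 - 28)) = (-28672 - 56)*(2102 + 11/3) = -28728*6317/3 = -60491592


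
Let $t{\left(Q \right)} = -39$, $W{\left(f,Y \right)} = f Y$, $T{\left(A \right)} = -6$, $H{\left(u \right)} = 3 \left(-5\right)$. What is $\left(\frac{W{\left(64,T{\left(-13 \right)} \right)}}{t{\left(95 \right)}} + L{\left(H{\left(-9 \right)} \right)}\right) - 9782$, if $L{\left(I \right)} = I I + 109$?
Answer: $- \frac{122696}{13} \approx -9438.2$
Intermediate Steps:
$H{\left(u \right)} = -15$
$W{\left(f,Y \right)} = Y f$
$L{\left(I \right)} = 109 + I^{2}$ ($L{\left(I \right)} = I^{2} + 109 = 109 + I^{2}$)
$\left(\frac{W{\left(64,T{\left(-13 \right)} \right)}}{t{\left(95 \right)}} + L{\left(H{\left(-9 \right)} \right)}\right) - 9782 = \left(\frac{\left(-6\right) 64}{-39} + \left(109 + \left(-15\right)^{2}\right)\right) - 9782 = \left(\left(-384\right) \left(- \frac{1}{39}\right) + \left(109 + 225\right)\right) - 9782 = \left(\frac{128}{13} + 334\right) - 9782 = \frac{4470}{13} - 9782 = - \frac{122696}{13}$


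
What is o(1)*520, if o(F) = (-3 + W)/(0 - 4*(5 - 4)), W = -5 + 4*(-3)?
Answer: 2600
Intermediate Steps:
W = -17 (W = -5 - 12 = -17)
o(F) = 5 (o(F) = (-3 - 17)/(0 - 4*(5 - 4)) = -20/(0 - 4*1) = -20/(0 - 4) = -20/(-4) = -20*(-1/4) = 5)
o(1)*520 = 5*520 = 2600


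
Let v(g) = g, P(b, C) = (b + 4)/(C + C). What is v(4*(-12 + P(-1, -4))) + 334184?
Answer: 668269/2 ≈ 3.3413e+5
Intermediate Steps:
P(b, C) = (4 + b)/(2*C) (P(b, C) = (4 + b)/((2*C)) = (4 + b)*(1/(2*C)) = (4 + b)/(2*C))
v(4*(-12 + P(-1, -4))) + 334184 = 4*(-12 + (½)*(4 - 1)/(-4)) + 334184 = 4*(-12 + (½)*(-¼)*3) + 334184 = 4*(-12 - 3/8) + 334184 = 4*(-99/8) + 334184 = -99/2 + 334184 = 668269/2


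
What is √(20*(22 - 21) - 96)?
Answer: 2*I*√19 ≈ 8.7178*I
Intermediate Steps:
√(20*(22 - 21) - 96) = √(20*1 - 96) = √(20 - 96) = √(-76) = 2*I*√19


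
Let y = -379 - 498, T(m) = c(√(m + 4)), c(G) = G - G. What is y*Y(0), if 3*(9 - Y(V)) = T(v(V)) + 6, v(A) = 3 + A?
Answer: -6139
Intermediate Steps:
c(G) = 0
T(m) = 0
Y(V) = 7 (Y(V) = 9 - (0 + 6)/3 = 9 - ⅓*6 = 9 - 2 = 7)
y = -877
y*Y(0) = -877*7 = -6139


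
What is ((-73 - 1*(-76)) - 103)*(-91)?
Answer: 9100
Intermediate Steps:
((-73 - 1*(-76)) - 103)*(-91) = ((-73 + 76) - 103)*(-91) = (3 - 103)*(-91) = -100*(-91) = 9100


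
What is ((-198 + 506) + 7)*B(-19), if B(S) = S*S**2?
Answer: -2160585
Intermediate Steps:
B(S) = S**3
((-198 + 506) + 7)*B(-19) = ((-198 + 506) + 7)*(-19)**3 = (308 + 7)*(-6859) = 315*(-6859) = -2160585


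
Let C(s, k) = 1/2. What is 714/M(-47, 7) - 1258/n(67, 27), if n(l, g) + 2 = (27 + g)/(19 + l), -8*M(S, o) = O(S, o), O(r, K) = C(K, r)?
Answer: -619922/59 ≈ -10507.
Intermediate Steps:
C(s, k) = 1/2
O(r, K) = 1/2
M(S, o) = -1/16 (M(S, o) = -1/8*1/2 = -1/16)
n(l, g) = -2 + (27 + g)/(19 + l)
714/M(-47, 7) - 1258/n(67, 27) = 714/(-1/16) - 1258*(19 + 67)/(-11 + 27 - 2*67) = 714*(-16) - 1258*86/(-11 + 27 - 134) = -11424 - 1258/((1/86)*(-118)) = -11424 - 1258/(-59/43) = -11424 - 1258*(-43/59) = -11424 + 54094/59 = -619922/59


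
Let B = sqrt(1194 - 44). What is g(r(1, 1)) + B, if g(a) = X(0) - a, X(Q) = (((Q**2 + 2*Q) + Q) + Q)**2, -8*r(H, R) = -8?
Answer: -1 + 5*sqrt(46) ≈ 32.912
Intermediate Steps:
r(H, R) = 1 (r(H, R) = -1/8*(-8) = 1)
X(Q) = (Q**2 + 4*Q)**2 (X(Q) = ((Q**2 + 3*Q) + Q)**2 = (Q**2 + 4*Q)**2)
B = 5*sqrt(46) (B = sqrt(1150) = 5*sqrt(46) ≈ 33.912)
g(a) = -a (g(a) = 0**2*(4 + 0)**2 - a = 0*4**2 - a = 0*16 - a = 0 - a = -a)
g(r(1, 1)) + B = -1*1 + 5*sqrt(46) = -1 + 5*sqrt(46)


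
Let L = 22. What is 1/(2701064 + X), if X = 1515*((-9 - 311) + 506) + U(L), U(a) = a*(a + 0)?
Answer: 1/2983338 ≈ 3.3520e-7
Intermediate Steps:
U(a) = a² (U(a) = a*a = a²)
X = 282274 (X = 1515*((-9 - 311) + 506) + 22² = 1515*(-320 + 506) + 484 = 1515*186 + 484 = 281790 + 484 = 282274)
1/(2701064 + X) = 1/(2701064 + 282274) = 1/2983338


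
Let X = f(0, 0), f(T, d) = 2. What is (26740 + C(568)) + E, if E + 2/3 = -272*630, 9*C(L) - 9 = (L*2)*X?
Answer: -1299305/9 ≈ -1.4437e+5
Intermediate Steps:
X = 2
C(L) = 1 + 4*L/9 (C(L) = 1 + ((L*2)*2)/9 = 1 + ((2*L)*2)/9 = 1 + (4*L)/9 = 1 + 4*L/9)
E = -514082/3 (E = -⅔ - 272*630 = -⅔ - 171360 = -514082/3 ≈ -1.7136e+5)
(26740 + C(568)) + E = (26740 + (1 + (4/9)*568)) - 514082/3 = (26740 + (1 + 2272/9)) - 514082/3 = (26740 + 2281/9) - 514082/3 = 242941/9 - 514082/3 = -1299305/9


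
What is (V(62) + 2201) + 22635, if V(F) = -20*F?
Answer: 23596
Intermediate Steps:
(V(62) + 2201) + 22635 = (-20*62 + 2201) + 22635 = (-1240 + 2201) + 22635 = 961 + 22635 = 23596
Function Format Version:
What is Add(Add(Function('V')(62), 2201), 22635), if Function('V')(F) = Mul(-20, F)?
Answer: 23596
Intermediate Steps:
Add(Add(Function('V')(62), 2201), 22635) = Add(Add(Mul(-20, 62), 2201), 22635) = Add(Add(-1240, 2201), 22635) = Add(961, 22635) = 23596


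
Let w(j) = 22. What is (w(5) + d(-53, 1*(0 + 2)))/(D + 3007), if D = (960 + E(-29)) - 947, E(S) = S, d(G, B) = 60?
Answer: 82/2991 ≈ 0.027416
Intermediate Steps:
D = -16 (D = (960 - 29) - 947 = 931 - 947 = -16)
(w(5) + d(-53, 1*(0 + 2)))/(D + 3007) = (22 + 60)/(-16 + 3007) = 82/2991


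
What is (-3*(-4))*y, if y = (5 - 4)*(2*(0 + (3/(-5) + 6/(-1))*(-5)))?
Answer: 792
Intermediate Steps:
y = 66 (y = 1*(2*(0 + (3*(-⅕) + 6*(-1))*(-5))) = 1*(2*(0 + (-⅗ - 6)*(-5))) = 1*(2*(0 - 33/5*(-5))) = 1*(2*(0 + 33)) = 1*(2*33) = 1*66 = 66)
(-3*(-4))*y = -3*(-4)*66 = 12*66 = 792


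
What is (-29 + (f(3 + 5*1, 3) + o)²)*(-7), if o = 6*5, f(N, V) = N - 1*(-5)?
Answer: -12740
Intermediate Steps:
f(N, V) = 5 + N (f(N, V) = N + 5 = 5 + N)
o = 30
(-29 + (f(3 + 5*1, 3) + o)²)*(-7) = (-29 + ((5 + (3 + 5*1)) + 30)²)*(-7) = (-29 + ((5 + (3 + 5)) + 30)²)*(-7) = (-29 + ((5 + 8) + 30)²)*(-7) = (-29 + (13 + 30)²)*(-7) = (-29 + 43²)*(-7) = (-29 + 1849)*(-7) = 1820*(-7) = -12740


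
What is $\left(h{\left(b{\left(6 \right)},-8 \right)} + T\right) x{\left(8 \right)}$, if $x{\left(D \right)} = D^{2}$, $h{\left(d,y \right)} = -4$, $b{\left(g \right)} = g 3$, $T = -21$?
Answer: $-1600$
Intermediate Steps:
$b{\left(g \right)} = 3 g$
$\left(h{\left(b{\left(6 \right)},-8 \right)} + T\right) x{\left(8 \right)} = \left(-4 - 21\right) 8^{2} = \left(-25\right) 64 = -1600$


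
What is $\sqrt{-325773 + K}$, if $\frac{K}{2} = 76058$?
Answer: $i \sqrt{173657} \approx 416.72 i$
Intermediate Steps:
$K = 152116$ ($K = 2 \cdot 76058 = 152116$)
$\sqrt{-325773 + K} = \sqrt{-325773 + 152116} = \sqrt{-173657} = i \sqrt{173657}$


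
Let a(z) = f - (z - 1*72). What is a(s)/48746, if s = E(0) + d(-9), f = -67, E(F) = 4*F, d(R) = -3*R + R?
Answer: -13/48746 ≈ -0.00026669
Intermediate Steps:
d(R) = -2*R
s = 18 (s = 4*0 - 2*(-9) = 0 + 18 = 18)
a(z) = 5 - z (a(z) = -67 - (z - 1*72) = -67 - (z - 72) = -67 - (-72 + z) = -67 + (72 - z) = 5 - z)
a(s)/48746 = (5 - 1*18)/48746 = (5 - 18)*(1/48746) = -13*1/48746 = -13/48746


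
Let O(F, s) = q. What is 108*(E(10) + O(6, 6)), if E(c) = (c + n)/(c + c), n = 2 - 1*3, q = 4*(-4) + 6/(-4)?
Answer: -9207/5 ≈ -1841.4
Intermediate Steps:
q = -35/2 (q = -16 + 6*(-1/4) = -16 - 3/2 = -35/2 ≈ -17.500)
O(F, s) = -35/2
n = -1 (n = 2 - 3 = -1)
E(c) = (-1 + c)/(2*c) (E(c) = (c - 1)/(c + c) = (-1 + c)/((2*c)) = (-1 + c)*(1/(2*c)) = (-1 + c)/(2*c))
108*(E(10) + O(6, 6)) = 108*((1/2)*(-1 + 10)/10 - 35/2) = 108*((1/2)*(1/10)*9 - 35/2) = 108*(9/20 - 35/2) = 108*(-341/20) = -9207/5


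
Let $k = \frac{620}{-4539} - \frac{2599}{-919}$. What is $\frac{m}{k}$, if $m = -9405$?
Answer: $- \frac{2064813795}{590899} \approx -3494.4$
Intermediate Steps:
$k = \frac{11227081}{4171341}$ ($k = 620 \left(- \frac{1}{4539}\right) - - \frac{2599}{919} = - \frac{620}{4539} + \frac{2599}{919} = \frac{11227081}{4171341} \approx 2.6915$)
$\frac{m}{k} = - \frac{9405}{\frac{11227081}{4171341}} = \left(-9405\right) \frac{4171341}{11227081} = - \frac{2064813795}{590899}$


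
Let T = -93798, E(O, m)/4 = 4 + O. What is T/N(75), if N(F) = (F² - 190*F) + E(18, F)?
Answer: 93798/8537 ≈ 10.987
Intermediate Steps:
E(O, m) = 16 + 4*O (E(O, m) = 4*(4 + O) = 16 + 4*O)
N(F) = 88 + F² - 190*F (N(F) = (F² - 190*F) + (16 + 4*18) = (F² - 190*F) + (16 + 72) = (F² - 190*F) + 88 = 88 + F² - 190*F)
T/N(75) = -93798/(88 + 75² - 190*75) = -93798/(88 + 5625 - 14250) = -93798/(-8537) = -93798*(-1/8537) = 93798/8537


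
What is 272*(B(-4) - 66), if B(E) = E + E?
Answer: -20128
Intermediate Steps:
B(E) = 2*E
272*(B(-4) - 66) = 272*(2*(-4) - 66) = 272*(-8 - 66) = 272*(-74) = -20128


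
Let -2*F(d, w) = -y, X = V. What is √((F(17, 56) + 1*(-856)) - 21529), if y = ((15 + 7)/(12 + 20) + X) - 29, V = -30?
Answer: I*√1434506/8 ≈ 149.71*I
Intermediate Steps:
X = -30
y = -933/16 (y = ((15 + 7)/(12 + 20) - 30) - 29 = (22/32 - 30) - 29 = (22*(1/32) - 30) - 29 = (11/16 - 30) - 29 = -469/16 - 29 = -933/16 ≈ -58.313)
F(d, w) = -933/32 (F(d, w) = -(-1)*(-933)/(2*16) = -½*933/16 = -933/32)
√((F(17, 56) + 1*(-856)) - 21529) = √((-933/32 + 1*(-856)) - 21529) = √((-933/32 - 856) - 21529) = √(-28325/32 - 21529) = √(-717253/32) = I*√1434506/8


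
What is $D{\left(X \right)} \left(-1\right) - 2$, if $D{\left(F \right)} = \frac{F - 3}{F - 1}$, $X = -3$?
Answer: $- \frac{7}{2} \approx -3.5$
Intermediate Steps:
$D{\left(F \right)} = \frac{-3 + F}{-1 + F}$
$D{\left(X \right)} \left(-1\right) - 2 = \frac{-3 - 3}{-1 - 3} \left(-1\right) - 2 = \frac{1}{-4} \left(-6\right) \left(-1\right) - 2 = \left(- \frac{1}{4}\right) \left(-6\right) \left(-1\right) - 2 = \frac{3}{2} \left(-1\right) - 2 = - \frac{3}{2} - 2 = - \frac{7}{2}$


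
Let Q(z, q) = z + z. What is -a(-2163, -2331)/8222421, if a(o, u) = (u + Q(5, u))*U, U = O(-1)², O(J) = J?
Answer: 2321/8222421 ≈ 0.00028228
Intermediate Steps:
Q(z, q) = 2*z
U = 1 (U = (-1)² = 1)
a(o, u) = 10 + u (a(o, u) = (u + 2*5)*1 = (u + 10)*1 = (10 + u)*1 = 10 + u)
-a(-2163, -2331)/8222421 = -(10 - 2331)/8222421 = -1*(-2321)*(1/8222421) = 2321*(1/8222421) = 2321/8222421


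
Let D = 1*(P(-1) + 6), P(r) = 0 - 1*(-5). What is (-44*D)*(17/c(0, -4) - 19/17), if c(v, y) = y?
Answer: 44165/17 ≈ 2597.9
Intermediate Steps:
P(r) = 5 (P(r) = 0 + 5 = 5)
D = 11 (D = 1*(5 + 6) = 1*11 = 11)
(-44*D)*(17/c(0, -4) - 19/17) = (-44*11)*(17/(-4) - 19/17) = -484*(17*(-1/4) - 19*1/17) = -484*(-17/4 - 19/17) = -484*(-365/68) = 44165/17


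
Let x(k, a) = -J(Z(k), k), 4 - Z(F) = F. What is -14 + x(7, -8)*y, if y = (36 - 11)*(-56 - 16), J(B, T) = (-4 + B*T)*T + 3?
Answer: -309614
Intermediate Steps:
Z(F) = 4 - F
J(B, T) = 3 + T*(-4 + B*T) (J(B, T) = T*(-4 + B*T) + 3 = 3 + T*(-4 + B*T))
x(k, a) = -3 + 4*k - k²*(4 - k) (x(k, a) = -(3 - 4*k + (4 - k)*k²) = -(3 - 4*k + k²*(4 - k)) = -3 + 4*k - k²*(4 - k))
y = -1800 (y = 25*(-72) = -1800)
-14 + x(7, -8)*y = -14 + (-3 + 4*7 + 7²*(-4 + 7))*(-1800) = -14 + (-3 + 28 + 49*3)*(-1800) = -14 + (-3 + 28 + 147)*(-1800) = -14 + 172*(-1800) = -14 - 309600 = -309614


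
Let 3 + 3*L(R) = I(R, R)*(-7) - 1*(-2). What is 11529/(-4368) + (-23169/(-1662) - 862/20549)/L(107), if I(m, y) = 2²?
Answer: -139988876481/34334584336 ≈ -4.0772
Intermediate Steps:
I(m, y) = 4
L(R) = -29/3 (L(R) = -1 + (4*(-7) - 1*(-2))/3 = -1 + (-28 + 2)/3 = -1 + (⅓)*(-26) = -1 - 26/3 = -29/3)
11529/(-4368) + (-23169/(-1662) - 862/20549)/L(107) = 11529/(-4368) + (-23169/(-1662) - 862/20549)/(-29/3) = 11529*(-1/4368) + (-23169*(-1/1662) - 862*1/20549)*(-3/29) = -549/208 + (7723/554 - 862/20549)*(-3/29) = -549/208 + (158222379/11384146)*(-3/29) = -549/208 - 474667137/330140234 = -139988876481/34334584336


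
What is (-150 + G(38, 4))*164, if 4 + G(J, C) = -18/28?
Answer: -177530/7 ≈ -25361.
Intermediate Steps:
G(J, C) = -65/14 (G(J, C) = -4 - 18/28 = -4 - 18*1/28 = -4 - 9/14 = -65/14)
(-150 + G(38, 4))*164 = (-150 - 65/14)*164 = -2165/14*164 = -177530/7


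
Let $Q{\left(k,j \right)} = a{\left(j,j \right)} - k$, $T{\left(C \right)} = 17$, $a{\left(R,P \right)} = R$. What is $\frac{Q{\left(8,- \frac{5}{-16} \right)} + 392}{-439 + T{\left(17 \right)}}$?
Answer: $- \frac{6149}{6752} \approx -0.91069$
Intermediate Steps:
$Q{\left(k,j \right)} = j - k$
$\frac{Q{\left(8,- \frac{5}{-16} \right)} + 392}{-439 + T{\left(17 \right)}} = \frac{\left(- \frac{5}{-16} - 8\right) + 392}{-439 + 17} = \frac{\left(- \frac{5 \left(-1\right)}{16} - 8\right) + 392}{-422} = \left(\left(\left(-1\right) \left(- \frac{5}{16}\right) - 8\right) + 392\right) \left(- \frac{1}{422}\right) = \left(\left(\frac{5}{16} - 8\right) + 392\right) \left(- \frac{1}{422}\right) = \left(- \frac{123}{16} + 392\right) \left(- \frac{1}{422}\right) = \frac{6149}{16} \left(- \frac{1}{422}\right) = - \frac{6149}{6752}$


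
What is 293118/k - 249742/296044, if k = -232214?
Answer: -36192353495/17186390354 ≈ -2.1059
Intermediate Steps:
293118/k - 249742/296044 = 293118/(-232214) - 249742/296044 = 293118*(-1/232214) - 249742*1/296044 = -146559/116107 - 124871/148022 = -36192353495/17186390354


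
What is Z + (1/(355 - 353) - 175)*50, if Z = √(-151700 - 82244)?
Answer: -8725 + 2*I*√58486 ≈ -8725.0 + 483.68*I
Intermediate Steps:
Z = 2*I*√58486 (Z = √(-233944) = 2*I*√58486 ≈ 483.68*I)
Z + (1/(355 - 353) - 175)*50 = 2*I*√58486 + (1/(355 - 353) - 175)*50 = 2*I*√58486 + (1/2 - 175)*50 = 2*I*√58486 + (½ - 175)*50 = 2*I*√58486 - 349/2*50 = 2*I*√58486 - 8725 = -8725 + 2*I*√58486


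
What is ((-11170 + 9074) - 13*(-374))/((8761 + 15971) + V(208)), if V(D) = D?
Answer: 1383/12470 ≈ 0.11091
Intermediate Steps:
((-11170 + 9074) - 13*(-374))/((8761 + 15971) + V(208)) = ((-11170 + 9074) - 13*(-374))/((8761 + 15971) + 208) = (-2096 + 4862)/(24732 + 208) = 2766/24940 = 2766*(1/24940) = 1383/12470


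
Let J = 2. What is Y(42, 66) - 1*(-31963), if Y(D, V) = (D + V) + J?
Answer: 32073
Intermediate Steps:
Y(D, V) = 2 + D + V (Y(D, V) = (D + V) + 2 = 2 + D + V)
Y(42, 66) - 1*(-31963) = (2 + 42 + 66) - 1*(-31963) = 110 + 31963 = 32073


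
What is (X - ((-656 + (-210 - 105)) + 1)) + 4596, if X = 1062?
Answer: 6628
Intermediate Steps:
(X - ((-656 + (-210 - 105)) + 1)) + 4596 = (1062 - ((-656 + (-210 - 105)) + 1)) + 4596 = (1062 - ((-656 - 315) + 1)) + 4596 = (1062 - (-971 + 1)) + 4596 = (1062 - 1*(-970)) + 4596 = (1062 + 970) + 4596 = 2032 + 4596 = 6628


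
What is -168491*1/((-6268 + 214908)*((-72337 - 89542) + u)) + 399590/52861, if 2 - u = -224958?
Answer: 5259082929262849/695715241962240 ≈ 7.5592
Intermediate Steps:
u = 224960 (u = 2 - 1*(-224958) = 2 + 224958 = 224960)
-168491*1/((-6268 + 214908)*((-72337 - 89542) + u)) + 399590/52861 = -168491*1/((-6268 + 214908)*((-72337 - 89542) + 224960)) + 399590/52861 = -168491*1/(208640*(-161879 + 224960)) + 399590*(1/52861) = -168491/(63081*208640) + 399590/52861 = -168491/13161219840 + 399590/52861 = 5259082929262849/695715241962240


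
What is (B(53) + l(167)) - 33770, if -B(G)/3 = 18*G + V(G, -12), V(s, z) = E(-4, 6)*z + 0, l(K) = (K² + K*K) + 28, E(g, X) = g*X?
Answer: 18310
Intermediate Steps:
E(g, X) = X*g
l(K) = 28 + 2*K² (l(K) = (K² + K²) + 28 = 2*K² + 28 = 28 + 2*K²)
V(s, z) = -24*z (V(s, z) = (6*(-4))*z + 0 = -24*z + 0 = -24*z)
B(G) = -864 - 54*G (B(G) = -3*(18*G - 24*(-12)) = -3*(18*G + 288) = -3*(288 + 18*G) = -864 - 54*G)
(B(53) + l(167)) - 33770 = ((-864 - 54*53) + (28 + 2*167²)) - 33770 = ((-864 - 2862) + (28 + 2*27889)) - 33770 = (-3726 + (28 + 55778)) - 33770 = (-3726 + 55806) - 33770 = 52080 - 33770 = 18310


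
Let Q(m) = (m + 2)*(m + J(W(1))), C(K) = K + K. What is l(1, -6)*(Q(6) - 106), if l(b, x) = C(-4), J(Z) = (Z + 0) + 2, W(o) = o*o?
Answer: 272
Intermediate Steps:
W(o) = o**2
J(Z) = 2 + Z (J(Z) = Z + 2 = 2 + Z)
C(K) = 2*K
l(b, x) = -8 (l(b, x) = 2*(-4) = -8)
Q(m) = (2 + m)*(3 + m) (Q(m) = (m + 2)*(m + (2 + 1**2)) = (2 + m)*(m + (2 + 1)) = (2 + m)*(m + 3) = (2 + m)*(3 + m))
l(1, -6)*(Q(6) - 106) = -8*((6 + 6**2 + 5*6) - 106) = -8*((6 + 36 + 30) - 106) = -8*(72 - 106) = -8*(-34) = 272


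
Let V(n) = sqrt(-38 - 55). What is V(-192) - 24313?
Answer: -24313 + I*sqrt(93) ≈ -24313.0 + 9.6436*I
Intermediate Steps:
V(n) = I*sqrt(93) (V(n) = sqrt(-93) = I*sqrt(93))
V(-192) - 24313 = I*sqrt(93) - 24313 = -24313 + I*sqrt(93)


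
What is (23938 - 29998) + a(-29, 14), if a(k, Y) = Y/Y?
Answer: -6059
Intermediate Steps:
a(k, Y) = 1
(23938 - 29998) + a(-29, 14) = (23938 - 29998) + 1 = -6060 + 1 = -6059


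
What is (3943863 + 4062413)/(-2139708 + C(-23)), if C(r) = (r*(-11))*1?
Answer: -8006276/2139455 ≈ -3.7422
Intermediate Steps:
C(r) = -11*r (C(r) = -11*r*1 = -11*r)
(3943863 + 4062413)/(-2139708 + C(-23)) = (3943863 + 4062413)/(-2139708 - 11*(-23)) = 8006276/(-2139708 + 253) = 8006276/(-2139455) = 8006276*(-1/2139455) = -8006276/2139455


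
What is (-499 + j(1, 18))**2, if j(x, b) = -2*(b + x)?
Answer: 288369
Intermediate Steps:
j(x, b) = -2*b - 2*x
(-499 + j(1, 18))**2 = (-499 + (-2*18 - 2*1))**2 = (-499 + (-36 - 2))**2 = (-499 - 38)**2 = (-537)**2 = 288369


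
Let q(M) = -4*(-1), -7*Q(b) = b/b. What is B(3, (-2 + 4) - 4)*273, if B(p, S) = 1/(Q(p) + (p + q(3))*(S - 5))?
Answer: -1911/344 ≈ -5.5552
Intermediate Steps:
Q(b) = -⅐ (Q(b) = -b/(7*b) = -⅐*1 = -⅐)
q(M) = 4
B(p, S) = 1/(-⅐ + (-5 + S)*(4 + p)) (B(p, S) = 1/(-⅐ + (p + 4)*(S - 5)) = 1/(-⅐ + (4 + p)*(-5 + S)) = 1/(-⅐ + (-5 + S)*(4 + p)))
B(3, (-2 + 4) - 4)*273 = (7/(-141 - 35*3 + 28*((-2 + 4) - 4) + 7*((-2 + 4) - 4)*3))*273 = (7/(-141 - 105 + 28*(2 - 4) + 7*(2 - 4)*3))*273 = (7/(-141 - 105 + 28*(-2) + 7*(-2)*3))*273 = (7/(-141 - 105 - 56 - 42))*273 = (7/(-344))*273 = (7*(-1/344))*273 = -7/344*273 = -1911/344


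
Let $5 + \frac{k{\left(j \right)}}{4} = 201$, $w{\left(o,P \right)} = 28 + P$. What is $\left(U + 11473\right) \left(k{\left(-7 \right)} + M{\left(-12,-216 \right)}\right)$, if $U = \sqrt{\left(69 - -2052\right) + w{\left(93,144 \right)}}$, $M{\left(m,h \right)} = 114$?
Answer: $10302754 + 898 \sqrt{2293} \approx 1.0346 \cdot 10^{7}$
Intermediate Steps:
$k{\left(j \right)} = 784$ ($k{\left(j \right)} = -20 + 4 \cdot 201 = -20 + 804 = 784$)
$U = \sqrt{2293}$ ($U = \sqrt{\left(69 - -2052\right) + \left(28 + 144\right)} = \sqrt{\left(69 + 2052\right) + 172} = \sqrt{2121 + 172} = \sqrt{2293} \approx 47.885$)
$\left(U + 11473\right) \left(k{\left(-7 \right)} + M{\left(-12,-216 \right)}\right) = \left(\sqrt{2293} + 11473\right) \left(784 + 114\right) = \left(11473 + \sqrt{2293}\right) 898 = 10302754 + 898 \sqrt{2293}$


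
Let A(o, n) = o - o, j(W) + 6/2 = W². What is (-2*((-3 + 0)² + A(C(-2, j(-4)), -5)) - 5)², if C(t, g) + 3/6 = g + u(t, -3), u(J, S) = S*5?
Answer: 529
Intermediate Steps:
u(J, S) = 5*S
j(W) = -3 + W²
C(t, g) = -31/2 + g (C(t, g) = -½ + (g + 5*(-3)) = -½ + (g - 15) = -½ + (-15 + g) = -31/2 + g)
A(o, n) = 0
(-2*((-3 + 0)² + A(C(-2, j(-4)), -5)) - 5)² = (-2*((-3 + 0)² + 0) - 5)² = (-2*((-3)² + 0) - 5)² = (-2*(9 + 0) - 5)² = (-2*9 - 5)² = (-18 - 5)² = (-23)² = 529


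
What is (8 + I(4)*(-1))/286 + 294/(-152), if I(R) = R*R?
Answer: -21325/10868 ≈ -1.9622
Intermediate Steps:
I(R) = R**2
(8 + I(4)*(-1))/286 + 294/(-152) = (8 + 4**2*(-1))/286 + 294/(-152) = (8 + 16*(-1))*(1/286) + 294*(-1/152) = (8 - 16)*(1/286) - 147/76 = -8*1/286 - 147/76 = -4/143 - 147/76 = -21325/10868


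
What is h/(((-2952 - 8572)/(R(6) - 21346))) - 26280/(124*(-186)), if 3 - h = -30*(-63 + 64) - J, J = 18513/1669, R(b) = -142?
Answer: 385172972235/4620861829 ≈ 83.355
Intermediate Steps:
J = 18513/1669 (J = 18513*(1/1669) = 18513/1669 ≈ 11.092)
h = 73590/1669 (h = 3 - (-30*(-63 + 64) - 1*18513/1669) = 3 - (-30*1 - 18513/1669) = 3 - (-30 - 18513/1669) = 3 - 1*(-68583/1669) = 3 + 68583/1669 = 73590/1669 ≈ 44.092)
h/(((-2952 - 8572)/(R(6) - 21346))) - 26280/(124*(-186)) = 73590/(1669*(((-2952 - 8572)/(-142 - 21346)))) - 26280/(124*(-186)) = 73590/(1669*((-11524/(-21488)))) - 26280/(-23064) = 73590/(1669*((-11524*(-1/21488)))) - 26280*(-1/23064) = 73590/(1669*(2881/5372)) + 1095/961 = (73590/1669)*(5372/2881) + 1095/961 = 395325480/4808389 + 1095/961 = 385172972235/4620861829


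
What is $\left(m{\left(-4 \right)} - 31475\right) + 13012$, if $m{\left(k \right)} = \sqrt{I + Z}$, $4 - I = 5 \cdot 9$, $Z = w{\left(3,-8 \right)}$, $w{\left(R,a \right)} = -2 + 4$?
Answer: $-18463 + i \sqrt{39} \approx -18463.0 + 6.245 i$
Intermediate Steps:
$w{\left(R,a \right)} = 2$
$Z = 2$
$I = -41$ ($I = 4 - 5 \cdot 9 = 4 - 45 = -41$)
$m{\left(k \right)} = i \sqrt{39}$ ($m{\left(k \right)} = \sqrt{-41 + 2} = \sqrt{-39} = i \sqrt{39}$)
$\left(m{\left(-4 \right)} - 31475\right) + 13012 = \left(i \sqrt{39} - 31475\right) + 13012 = \left(-31475 + i \sqrt{39}\right) + 13012 = -18463 + i \sqrt{39}$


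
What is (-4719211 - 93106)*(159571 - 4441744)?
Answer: 20607173924841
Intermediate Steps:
(-4719211 - 93106)*(159571 - 4441744) = -4812317*(-4282173) = 20607173924841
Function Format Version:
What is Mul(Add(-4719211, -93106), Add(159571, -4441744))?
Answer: 20607173924841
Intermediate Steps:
Mul(Add(-4719211, -93106), Add(159571, -4441744)) = Mul(-4812317, -4282173) = 20607173924841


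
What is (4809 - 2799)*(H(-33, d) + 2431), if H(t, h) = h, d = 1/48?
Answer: 39090815/8 ≈ 4.8864e+6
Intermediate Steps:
d = 1/48 ≈ 0.020833
(4809 - 2799)*(H(-33, d) + 2431) = (4809 - 2799)*(1/48 + 2431) = 2010*(116689/48) = 39090815/8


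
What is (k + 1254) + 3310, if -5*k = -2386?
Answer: 25206/5 ≈ 5041.2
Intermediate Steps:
k = 2386/5 (k = -⅕*(-2386) = 2386/5 ≈ 477.20)
(k + 1254) + 3310 = (2386/5 + 1254) + 3310 = 8656/5 + 3310 = 25206/5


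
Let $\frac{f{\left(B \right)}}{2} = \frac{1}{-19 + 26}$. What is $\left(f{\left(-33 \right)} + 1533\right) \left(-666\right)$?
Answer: $- \frac{7148178}{7} \approx -1.0212 \cdot 10^{6}$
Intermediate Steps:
$f{\left(B \right)} = \frac{2}{7}$ ($f{\left(B \right)} = \frac{2}{-19 + 26} = \frac{2}{7}$)
$\left(f{\left(-33 \right)} + 1533\right) \left(-666\right) = \left(\frac{2}{7} + 1533\right) \left(-666\right) = \frac{10733}{7} \left(-666\right) = - \frac{7148178}{7}$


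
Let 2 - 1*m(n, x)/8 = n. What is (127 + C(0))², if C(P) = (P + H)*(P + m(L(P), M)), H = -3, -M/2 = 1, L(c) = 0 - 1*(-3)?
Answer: 22801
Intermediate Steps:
L(c) = 3 (L(c) = 0 + 3 = 3)
M = -2 (M = -2*1 = -2)
m(n, x) = 16 - 8*n
C(P) = (-8 + P)*(-3 + P) (C(P) = (P - 3)*(P + (16 - 8*3)) = (-3 + P)*(P + (16 - 24)) = (-3 + P)*(P - 8) = (-3 + P)*(-8 + P) = (-8 + P)*(-3 + P))
(127 + C(0))² = (127 + (24 + 0² - 11*0))² = (127 + (24 + 0 + 0))² = (127 + 24)² = 151² = 22801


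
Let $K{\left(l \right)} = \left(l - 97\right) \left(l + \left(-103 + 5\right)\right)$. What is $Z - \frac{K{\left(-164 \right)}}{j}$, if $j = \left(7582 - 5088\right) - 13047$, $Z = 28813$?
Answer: $\frac{304131971}{10553} \approx 28819.0$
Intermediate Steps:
$K{\left(l \right)} = \left(-98 + l\right) \left(-97 + l\right)$ ($K{\left(l \right)} = \left(-97 + l\right) \left(l - 98\right) = \left(-97 + l\right) \left(-98 + l\right) = \left(-98 + l\right) \left(-97 + l\right)$)
$j = -10553$ ($j = 2494 - 13047 = -10553$)
$Z - \frac{K{\left(-164 \right)}}{j} = 28813 - \frac{9506 + \left(-164\right)^{2} - -31980}{-10553} = 28813 - \left(9506 + 26896 + 31980\right) \left(- \frac{1}{10553}\right) = 28813 - 68382 \left(- \frac{1}{10553}\right) = 28813 - - \frac{68382}{10553} = 28813 + \frac{68382}{10553} = \frac{304131971}{10553}$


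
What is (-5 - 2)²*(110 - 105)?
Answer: 245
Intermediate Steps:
(-5 - 2)²*(110 - 105) = (-7)²*5 = 49*5 = 245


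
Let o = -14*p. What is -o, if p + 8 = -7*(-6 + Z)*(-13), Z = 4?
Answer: -2660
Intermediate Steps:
p = -190 (p = -8 - 7*(-6 + 4)*(-13) = -8 - 7*(-2)*(-13) = -8 + 14*(-13) = -8 - 182 = -190)
o = 2660 (o = -14*(-190) = 2660)
-o = -1*2660 = -2660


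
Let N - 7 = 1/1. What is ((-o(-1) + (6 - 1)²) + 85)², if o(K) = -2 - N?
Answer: 14400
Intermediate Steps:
N = 8 (N = 7 + 1/1 = 7 + 1 = 8)
o(K) = -10 (o(K) = -2 - 1*8 = -2 - 8 = -10)
((-o(-1) + (6 - 1)²) + 85)² = ((-1*(-10) + (6 - 1)²) + 85)² = ((10 + 5²) + 85)² = ((10 + 25) + 85)² = (35 + 85)² = 120² = 14400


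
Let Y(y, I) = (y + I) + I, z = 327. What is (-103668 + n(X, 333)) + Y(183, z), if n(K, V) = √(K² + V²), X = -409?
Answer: -102831 + √278170 ≈ -1.0230e+5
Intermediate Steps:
Y(y, I) = y + 2*I (Y(y, I) = (I + y) + I = y + 2*I)
(-103668 + n(X, 333)) + Y(183, z) = (-103668 + √((-409)² + 333²)) + (183 + 2*327) = (-103668 + √(167281 + 110889)) + (183 + 654) = (-103668 + √278170) + 837 = -102831 + √278170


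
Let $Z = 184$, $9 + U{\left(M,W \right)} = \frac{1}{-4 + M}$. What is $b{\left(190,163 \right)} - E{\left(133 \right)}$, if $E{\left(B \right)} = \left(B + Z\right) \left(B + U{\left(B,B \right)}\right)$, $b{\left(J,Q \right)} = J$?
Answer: $- \frac{5046539}{129} \approx -39120.0$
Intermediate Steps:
$U{\left(M,W \right)} = -9 + \frac{1}{-4 + M}$
$E{\left(B \right)} = \left(184 + B\right) \left(B + \frac{37 - 9 B}{-4 + B}\right)$ ($E{\left(B \right)} = \left(B + 184\right) \left(B + \frac{37 - 9 B}{-4 + B}\right) = \left(184 + B\right) \left(B + \frac{37 - 9 B}{-4 + B}\right)$)
$b{\left(190,163 \right)} - E{\left(133 \right)} = 190 - \frac{6808 + 133^{3} - 313215 + 171 \cdot 133^{2}}{-4 + 133} = 190 - \frac{6808 + 2352637 - 313215 + 171 \cdot 17689}{129} = 190 - \frac{6808 + 2352637 - 313215 + 3024819}{129} = 190 - \frac{1}{129} \cdot 5071049 = 190 - \frac{5071049}{129} = - \frac{5046539}{129}$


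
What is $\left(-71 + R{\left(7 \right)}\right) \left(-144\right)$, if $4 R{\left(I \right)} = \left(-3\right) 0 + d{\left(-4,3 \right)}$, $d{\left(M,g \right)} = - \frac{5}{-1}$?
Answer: $10044$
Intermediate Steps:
$d{\left(M,g \right)} = 5$ ($d{\left(M,g \right)} = \left(-5\right) \left(-1\right) = 5$)
$R{\left(I \right)} = \frac{5}{4}$ ($R{\left(I \right)} = \frac{\left(-3\right) 0 + 5}{4} = \frac{0 + 5}{4} = \frac{1}{4} \cdot 5 = \frac{5}{4}$)
$\left(-71 + R{\left(7 \right)}\right) \left(-144\right) = \left(-71 + \frac{5}{4}\right) \left(-144\right) = \left(- \frac{279}{4}\right) \left(-144\right) = 10044$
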